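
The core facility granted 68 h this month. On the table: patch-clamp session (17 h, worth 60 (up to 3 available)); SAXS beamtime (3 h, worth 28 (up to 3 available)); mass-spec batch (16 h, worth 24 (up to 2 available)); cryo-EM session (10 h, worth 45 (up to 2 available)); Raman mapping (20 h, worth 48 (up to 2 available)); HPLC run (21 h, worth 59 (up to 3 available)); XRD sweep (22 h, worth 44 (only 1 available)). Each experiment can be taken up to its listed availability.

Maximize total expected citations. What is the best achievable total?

The ratio ordering already packs tightly: 2×patch-clamp session + 3×SAXS beamtime + 2×cryo-EM session, 63 h, 294.

294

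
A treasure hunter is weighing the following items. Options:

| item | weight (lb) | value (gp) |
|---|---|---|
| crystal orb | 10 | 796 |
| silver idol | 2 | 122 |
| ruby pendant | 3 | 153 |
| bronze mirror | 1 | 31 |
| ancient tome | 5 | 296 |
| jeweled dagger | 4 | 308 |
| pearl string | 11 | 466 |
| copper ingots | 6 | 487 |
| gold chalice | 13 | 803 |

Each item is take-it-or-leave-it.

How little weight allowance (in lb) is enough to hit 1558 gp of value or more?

Minimise lb subject to total value ≥ 1558.
Taking crystal orb + jeweled dagger + copper ingots gives 1591 (≥ 1558) for 20 lb.
Any bundle with less than 20 lb falls short of 1558.

20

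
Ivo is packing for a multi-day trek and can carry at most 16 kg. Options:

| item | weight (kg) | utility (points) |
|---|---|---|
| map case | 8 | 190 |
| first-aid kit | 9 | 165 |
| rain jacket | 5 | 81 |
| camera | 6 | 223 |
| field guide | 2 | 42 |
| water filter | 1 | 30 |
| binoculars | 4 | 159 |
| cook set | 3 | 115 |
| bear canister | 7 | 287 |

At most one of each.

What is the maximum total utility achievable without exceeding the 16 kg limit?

625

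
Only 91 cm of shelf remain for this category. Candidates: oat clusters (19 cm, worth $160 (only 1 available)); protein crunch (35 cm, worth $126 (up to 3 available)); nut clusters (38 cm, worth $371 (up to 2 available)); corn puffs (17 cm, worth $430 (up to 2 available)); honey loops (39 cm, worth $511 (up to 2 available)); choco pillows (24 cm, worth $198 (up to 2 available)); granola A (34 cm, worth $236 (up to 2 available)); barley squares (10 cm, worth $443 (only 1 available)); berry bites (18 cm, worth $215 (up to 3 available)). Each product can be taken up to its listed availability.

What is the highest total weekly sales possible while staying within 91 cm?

1814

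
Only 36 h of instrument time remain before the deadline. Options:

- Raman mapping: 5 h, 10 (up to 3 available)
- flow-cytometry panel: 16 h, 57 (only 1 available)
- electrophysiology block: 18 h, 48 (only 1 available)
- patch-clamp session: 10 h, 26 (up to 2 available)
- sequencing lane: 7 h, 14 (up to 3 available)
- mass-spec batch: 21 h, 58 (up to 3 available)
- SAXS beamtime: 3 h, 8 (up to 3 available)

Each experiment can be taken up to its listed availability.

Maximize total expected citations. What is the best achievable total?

Ranking by ratio (expected citations/h): flow-cytometry panel 3.56, mass-spec batch 2.76, electrophysiology block 2.67.
A density-first pass picks flow-cytometry panel + electrophysiology block — 105 at 34 h.
Dropping electrophysiology block frees 18 h; slotting in 2×patch-clamp session (20 h) lifts the total to 109 at 36 h.
That's the maximum — no swap from here does better than 109.

109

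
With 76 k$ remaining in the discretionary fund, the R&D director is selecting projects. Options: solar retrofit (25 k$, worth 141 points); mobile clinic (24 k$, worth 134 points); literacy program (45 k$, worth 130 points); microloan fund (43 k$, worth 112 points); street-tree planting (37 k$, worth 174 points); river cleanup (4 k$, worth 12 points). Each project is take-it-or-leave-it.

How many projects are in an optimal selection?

Best achievable projected impact is 327.
One optimal bundle: solar retrofit + street-tree planting + river cleanup (66 k$).
All optima have 3 projects.

3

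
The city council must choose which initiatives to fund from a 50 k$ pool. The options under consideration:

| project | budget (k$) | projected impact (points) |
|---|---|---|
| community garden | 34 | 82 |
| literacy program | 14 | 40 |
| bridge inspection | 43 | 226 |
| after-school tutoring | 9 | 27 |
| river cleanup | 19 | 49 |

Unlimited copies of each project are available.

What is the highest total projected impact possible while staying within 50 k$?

226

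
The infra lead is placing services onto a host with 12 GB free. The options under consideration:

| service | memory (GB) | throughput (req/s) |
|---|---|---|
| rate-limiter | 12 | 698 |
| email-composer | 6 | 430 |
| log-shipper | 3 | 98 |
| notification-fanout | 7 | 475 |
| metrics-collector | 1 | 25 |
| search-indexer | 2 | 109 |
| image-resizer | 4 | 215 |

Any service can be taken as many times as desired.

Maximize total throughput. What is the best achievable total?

860

Taking 2×email-composer: 12 GB used, 860 in throughput.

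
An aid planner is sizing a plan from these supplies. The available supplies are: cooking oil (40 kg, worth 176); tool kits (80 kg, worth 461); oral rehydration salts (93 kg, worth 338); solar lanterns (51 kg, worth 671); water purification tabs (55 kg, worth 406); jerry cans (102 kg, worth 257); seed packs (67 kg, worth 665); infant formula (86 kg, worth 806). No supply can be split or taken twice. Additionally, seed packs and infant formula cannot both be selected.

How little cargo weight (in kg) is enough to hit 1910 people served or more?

Minimise kg subject to total people served ≥ 1910.
cooking oil + solar lanterns + water purification tabs + seed packs: 1918 people served at 213 kg.
Below 213 kg the best achievable stays under 1910.

213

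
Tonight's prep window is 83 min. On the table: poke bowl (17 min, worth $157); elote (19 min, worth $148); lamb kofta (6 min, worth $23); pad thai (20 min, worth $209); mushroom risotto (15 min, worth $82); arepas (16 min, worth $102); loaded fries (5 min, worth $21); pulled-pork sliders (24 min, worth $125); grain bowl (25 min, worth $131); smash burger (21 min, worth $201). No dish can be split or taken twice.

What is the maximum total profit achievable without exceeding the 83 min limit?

738

Taking the top-ratio dishes first gives poke bowl + elote + pad thai + loaded fries + smash burger for 736 (82 min).
The 5 min tied up in loaded fries is better spent on lamb kofta — total rises to 738 (83 min).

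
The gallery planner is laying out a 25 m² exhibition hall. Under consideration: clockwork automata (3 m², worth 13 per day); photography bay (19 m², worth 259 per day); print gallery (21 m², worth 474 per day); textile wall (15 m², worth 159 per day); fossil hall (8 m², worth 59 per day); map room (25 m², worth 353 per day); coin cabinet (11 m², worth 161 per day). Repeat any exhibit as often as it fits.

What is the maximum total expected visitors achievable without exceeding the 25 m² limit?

Taking clockwork automata + print gallery: 24 m² used, 487 in expected visitors.
No other feasible combination exceeds 487.

487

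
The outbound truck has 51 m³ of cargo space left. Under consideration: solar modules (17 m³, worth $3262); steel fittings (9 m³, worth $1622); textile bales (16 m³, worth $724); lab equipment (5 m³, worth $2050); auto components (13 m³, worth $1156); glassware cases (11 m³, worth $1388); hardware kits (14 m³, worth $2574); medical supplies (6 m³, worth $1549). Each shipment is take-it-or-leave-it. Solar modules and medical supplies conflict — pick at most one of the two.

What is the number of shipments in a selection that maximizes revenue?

4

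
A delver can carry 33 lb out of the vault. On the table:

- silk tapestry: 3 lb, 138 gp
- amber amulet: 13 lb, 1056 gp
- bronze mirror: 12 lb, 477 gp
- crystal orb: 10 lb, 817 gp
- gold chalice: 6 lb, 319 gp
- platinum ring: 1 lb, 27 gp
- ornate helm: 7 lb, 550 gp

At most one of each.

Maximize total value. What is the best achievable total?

Ranking by ratio (value/lb): crystal orb 81.70, amber amulet 81.23, ornate helm 78.57, gold chalice 53.17.
Best packing: silk tapestry + amber amulet + crystal orb + ornate helm — 33 lb, 2561 total.

2561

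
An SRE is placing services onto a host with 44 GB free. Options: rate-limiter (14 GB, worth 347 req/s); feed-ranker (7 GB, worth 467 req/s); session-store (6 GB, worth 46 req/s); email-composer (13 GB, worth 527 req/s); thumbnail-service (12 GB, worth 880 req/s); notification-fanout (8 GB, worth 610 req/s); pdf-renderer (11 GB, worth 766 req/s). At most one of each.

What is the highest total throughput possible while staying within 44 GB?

2783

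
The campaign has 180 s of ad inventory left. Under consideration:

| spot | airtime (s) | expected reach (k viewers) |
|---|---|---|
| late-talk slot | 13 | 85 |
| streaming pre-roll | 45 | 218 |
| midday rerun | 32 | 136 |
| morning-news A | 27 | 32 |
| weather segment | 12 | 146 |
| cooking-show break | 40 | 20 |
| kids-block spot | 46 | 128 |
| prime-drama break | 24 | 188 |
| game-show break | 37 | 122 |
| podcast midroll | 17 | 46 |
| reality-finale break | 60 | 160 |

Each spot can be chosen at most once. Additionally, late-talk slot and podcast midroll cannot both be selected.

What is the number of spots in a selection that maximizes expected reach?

Optimal total is 901.
For example late-talk slot + streaming pre-roll + midday rerun + weather segment + kids-block spot + prime-drama break achieves it, using 172 s.
All optima have 6 spots.

6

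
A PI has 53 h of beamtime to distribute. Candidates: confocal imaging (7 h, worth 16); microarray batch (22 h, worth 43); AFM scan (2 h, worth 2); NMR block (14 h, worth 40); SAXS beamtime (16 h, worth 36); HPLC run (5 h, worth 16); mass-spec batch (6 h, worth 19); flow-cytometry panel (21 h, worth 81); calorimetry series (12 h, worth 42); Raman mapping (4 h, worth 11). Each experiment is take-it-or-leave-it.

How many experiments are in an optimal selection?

Best achievable expected citations is 182.
One optimal bundle: NMR block + mass-spec batch + flow-cytometry panel + calorimetry series (53 h).
All optima have 4 experiments.

4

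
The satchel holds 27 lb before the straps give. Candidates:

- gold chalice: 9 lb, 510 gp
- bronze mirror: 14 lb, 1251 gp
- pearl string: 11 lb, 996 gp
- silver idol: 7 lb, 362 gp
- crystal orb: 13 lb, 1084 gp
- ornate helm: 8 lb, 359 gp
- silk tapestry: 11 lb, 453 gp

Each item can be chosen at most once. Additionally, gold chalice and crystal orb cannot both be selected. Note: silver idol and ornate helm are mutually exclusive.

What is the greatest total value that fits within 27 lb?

2335

The ratio heuristic lands on bronze mirror + pearl string (2247) but leaves 2 lb idle.
Replace pearl string with crystal orb: the trade gains 88 net, giving 2335 at 27 lb.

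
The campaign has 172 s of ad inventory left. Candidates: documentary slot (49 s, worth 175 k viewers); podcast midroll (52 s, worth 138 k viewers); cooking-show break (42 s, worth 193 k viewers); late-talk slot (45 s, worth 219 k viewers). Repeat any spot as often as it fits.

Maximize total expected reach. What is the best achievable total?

798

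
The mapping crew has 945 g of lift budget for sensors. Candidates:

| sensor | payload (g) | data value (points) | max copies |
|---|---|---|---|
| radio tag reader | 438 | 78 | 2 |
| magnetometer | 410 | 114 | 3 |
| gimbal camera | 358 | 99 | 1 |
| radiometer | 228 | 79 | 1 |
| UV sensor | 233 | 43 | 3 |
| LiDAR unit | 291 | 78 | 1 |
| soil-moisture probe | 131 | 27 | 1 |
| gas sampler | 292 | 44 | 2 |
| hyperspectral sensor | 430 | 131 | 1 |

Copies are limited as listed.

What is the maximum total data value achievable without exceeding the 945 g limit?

271

Taking the top-ratio sensors first gives radiometer + soil-moisture probe + hyperspectral sensor for 237 (789 g).
Dropping soil-moisture probe and hyperspectral sensor frees 561 g; slotting in magnetometer + LiDAR unit (701 g) lifts the total to 271 at 929 g.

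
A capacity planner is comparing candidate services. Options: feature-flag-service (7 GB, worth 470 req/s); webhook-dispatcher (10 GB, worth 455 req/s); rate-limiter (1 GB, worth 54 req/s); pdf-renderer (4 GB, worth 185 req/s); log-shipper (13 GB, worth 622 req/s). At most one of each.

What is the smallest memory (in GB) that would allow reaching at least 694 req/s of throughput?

Look for the lowest-memory combination reaching 694.
feature-flag-service + rate-limiter + pdf-renderer: 709 throughput at 12 GB.
No combination under 12 GB hits 694.

12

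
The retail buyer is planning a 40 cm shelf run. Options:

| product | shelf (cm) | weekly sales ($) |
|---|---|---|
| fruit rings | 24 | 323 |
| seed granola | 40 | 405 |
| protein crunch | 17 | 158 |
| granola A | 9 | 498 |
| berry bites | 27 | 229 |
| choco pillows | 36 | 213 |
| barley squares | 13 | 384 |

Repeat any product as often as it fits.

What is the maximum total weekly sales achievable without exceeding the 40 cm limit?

1992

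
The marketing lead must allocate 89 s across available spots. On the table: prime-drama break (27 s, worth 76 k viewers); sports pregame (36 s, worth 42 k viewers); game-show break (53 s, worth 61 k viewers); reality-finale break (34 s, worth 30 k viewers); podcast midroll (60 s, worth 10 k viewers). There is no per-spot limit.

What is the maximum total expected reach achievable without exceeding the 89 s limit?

The ratio ordering already packs tightly: 3×prime-drama break, 81 s, 228.
The spare 8 s is too small for any remaining spot, and no exchange beats 228.

228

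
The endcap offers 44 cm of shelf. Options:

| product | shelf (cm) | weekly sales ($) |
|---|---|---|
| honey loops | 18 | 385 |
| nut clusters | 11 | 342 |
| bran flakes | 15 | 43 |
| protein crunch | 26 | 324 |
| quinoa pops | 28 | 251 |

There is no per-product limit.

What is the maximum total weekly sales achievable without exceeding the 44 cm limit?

4×nut clusters uses 44 of the 44 cm and totals 1368.
That's the maximum — no swap from here does better than 1368.

1368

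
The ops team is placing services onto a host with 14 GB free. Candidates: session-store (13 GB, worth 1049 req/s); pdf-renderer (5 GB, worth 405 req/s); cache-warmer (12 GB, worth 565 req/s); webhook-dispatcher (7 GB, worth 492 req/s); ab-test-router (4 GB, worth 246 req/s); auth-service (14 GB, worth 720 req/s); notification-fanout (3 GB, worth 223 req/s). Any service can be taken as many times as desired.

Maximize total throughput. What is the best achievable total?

1074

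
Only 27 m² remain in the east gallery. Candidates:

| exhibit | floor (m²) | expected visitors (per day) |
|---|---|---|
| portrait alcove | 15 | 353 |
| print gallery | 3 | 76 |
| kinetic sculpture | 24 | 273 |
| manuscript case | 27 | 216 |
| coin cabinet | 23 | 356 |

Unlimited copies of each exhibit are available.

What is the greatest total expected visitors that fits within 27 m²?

By expected visitors per m²: print gallery 25.33, portrait alcove 23.53, coin cabinet 15.48, kinetic sculpture 11.38 lead.
9×print gallery uses 27 of the 27 m² and totals 684.
No other feasible combination exceeds 684.

684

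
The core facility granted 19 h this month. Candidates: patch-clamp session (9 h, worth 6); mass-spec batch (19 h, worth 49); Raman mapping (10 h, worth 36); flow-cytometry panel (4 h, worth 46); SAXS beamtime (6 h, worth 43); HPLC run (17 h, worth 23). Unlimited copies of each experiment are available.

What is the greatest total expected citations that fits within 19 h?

184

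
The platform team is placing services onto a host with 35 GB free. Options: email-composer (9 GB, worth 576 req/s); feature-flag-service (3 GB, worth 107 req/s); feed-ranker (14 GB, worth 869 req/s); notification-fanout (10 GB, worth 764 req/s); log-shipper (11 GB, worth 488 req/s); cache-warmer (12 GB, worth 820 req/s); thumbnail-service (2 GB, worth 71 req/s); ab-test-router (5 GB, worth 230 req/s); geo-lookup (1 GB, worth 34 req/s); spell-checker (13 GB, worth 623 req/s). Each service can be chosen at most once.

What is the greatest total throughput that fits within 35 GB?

Ranking by ratio (throughput/GB): notification-fanout 76.40, cache-warmer 68.33, email-composer 64.00.
The ratio ordering already packs tightly: email-composer + feature-flag-service + notification-fanout + cache-warmer + geo-lookup, 35 GB, 2301.
Every other selection either busts 35 GB or fails to beat 2301.

2301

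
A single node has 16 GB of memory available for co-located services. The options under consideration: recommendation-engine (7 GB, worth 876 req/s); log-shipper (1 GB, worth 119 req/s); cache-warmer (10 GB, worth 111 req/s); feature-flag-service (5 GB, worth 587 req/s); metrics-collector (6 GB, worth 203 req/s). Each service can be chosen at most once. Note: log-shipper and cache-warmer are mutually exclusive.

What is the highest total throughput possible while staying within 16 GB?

Best packing: recommendation-engine + log-shipper + feature-flag-service — 13 GB, 1582 total.

1582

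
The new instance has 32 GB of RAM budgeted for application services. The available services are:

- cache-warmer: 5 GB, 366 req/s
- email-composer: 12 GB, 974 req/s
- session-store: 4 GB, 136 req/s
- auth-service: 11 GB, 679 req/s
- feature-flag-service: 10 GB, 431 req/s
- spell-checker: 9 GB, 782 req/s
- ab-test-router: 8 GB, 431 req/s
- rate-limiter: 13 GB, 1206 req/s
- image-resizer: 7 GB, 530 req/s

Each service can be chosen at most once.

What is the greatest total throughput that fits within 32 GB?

Greedy by ratio would take spell-checker + rate-limiter + image-resizer: 29 GB used, total 2518.
Dropping spell-checker frees 9 GB; slotting in email-composer (12 GB) lifts the total to 2710 at 32 GB.
Next best is cache-warmer + email-composer + rate-limiter at 2546 (30 GB) — short by 164.

2710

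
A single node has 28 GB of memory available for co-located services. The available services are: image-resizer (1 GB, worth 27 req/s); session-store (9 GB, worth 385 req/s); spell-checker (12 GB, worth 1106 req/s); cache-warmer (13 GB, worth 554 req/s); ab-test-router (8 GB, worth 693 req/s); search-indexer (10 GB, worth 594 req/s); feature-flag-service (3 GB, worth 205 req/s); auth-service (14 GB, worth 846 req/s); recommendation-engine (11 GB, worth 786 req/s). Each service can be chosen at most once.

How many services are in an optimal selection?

4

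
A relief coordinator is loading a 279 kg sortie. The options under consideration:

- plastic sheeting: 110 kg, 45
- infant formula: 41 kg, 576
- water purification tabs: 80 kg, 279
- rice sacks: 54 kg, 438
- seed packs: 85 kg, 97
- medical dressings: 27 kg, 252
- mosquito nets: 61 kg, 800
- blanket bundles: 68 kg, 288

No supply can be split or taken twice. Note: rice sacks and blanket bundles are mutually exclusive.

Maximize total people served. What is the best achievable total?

2345

Ranking by ratio (people served/kg): infant formula 14.05, mosquito nets 13.11, medical dressings 9.33.
Infant formula + water purification tabs + rice sacks + medical dressings + mosquito nets uses 263 of the 279 kg and totals 2345.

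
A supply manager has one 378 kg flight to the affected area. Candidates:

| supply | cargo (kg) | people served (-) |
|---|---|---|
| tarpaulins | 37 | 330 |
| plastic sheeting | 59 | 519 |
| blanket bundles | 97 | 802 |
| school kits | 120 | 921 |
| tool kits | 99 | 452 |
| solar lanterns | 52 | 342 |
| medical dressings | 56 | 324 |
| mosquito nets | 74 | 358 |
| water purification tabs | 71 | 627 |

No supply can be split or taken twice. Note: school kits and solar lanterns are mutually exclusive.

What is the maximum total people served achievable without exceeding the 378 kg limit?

By people served per kg: tarpaulins 8.92, water purification tabs 8.83, plastic sheeting 8.80, blanket bundles 8.27 lead.
The ratio ordering already packs tightly: tarpaulins + plastic sheeting + blanket bundles + solar lanterns + medical dressings + water purification tabs, 372 kg, 2944.

2944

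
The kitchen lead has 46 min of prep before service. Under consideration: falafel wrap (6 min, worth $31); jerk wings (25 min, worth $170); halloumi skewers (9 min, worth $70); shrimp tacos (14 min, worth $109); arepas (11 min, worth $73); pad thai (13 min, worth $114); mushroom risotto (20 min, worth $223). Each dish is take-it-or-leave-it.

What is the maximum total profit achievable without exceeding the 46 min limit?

Greedy by ratio would take halloumi skewers + pad thai + mushroom risotto: 42 min used, total 407.
Replace halloumi skewers with arepas: the trade gains 3 net, giving 410 at 44 min.
Next best is halloumi skewers + pad thai + mushroom risotto at 407 (42 min) — short by 3.

410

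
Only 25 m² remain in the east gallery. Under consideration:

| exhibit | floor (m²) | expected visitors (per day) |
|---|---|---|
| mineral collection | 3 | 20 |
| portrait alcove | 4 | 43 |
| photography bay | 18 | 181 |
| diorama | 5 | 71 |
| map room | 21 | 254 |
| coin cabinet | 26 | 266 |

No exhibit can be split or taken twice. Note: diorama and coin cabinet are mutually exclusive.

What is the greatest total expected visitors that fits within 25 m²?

297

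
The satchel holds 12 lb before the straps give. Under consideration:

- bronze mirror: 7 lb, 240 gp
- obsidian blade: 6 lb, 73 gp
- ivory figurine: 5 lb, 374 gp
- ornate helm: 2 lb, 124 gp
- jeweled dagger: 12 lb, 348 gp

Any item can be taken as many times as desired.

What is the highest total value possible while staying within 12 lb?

By value per lb: ivory figurine 74.80, ornate helm 62.00, bronze mirror 34.29, jeweled dagger 29.00 lead.
2×ivory figurine + ornate helm uses 12 of the 12 lb and totals 872.
No other feasible combination exceeds 872.

872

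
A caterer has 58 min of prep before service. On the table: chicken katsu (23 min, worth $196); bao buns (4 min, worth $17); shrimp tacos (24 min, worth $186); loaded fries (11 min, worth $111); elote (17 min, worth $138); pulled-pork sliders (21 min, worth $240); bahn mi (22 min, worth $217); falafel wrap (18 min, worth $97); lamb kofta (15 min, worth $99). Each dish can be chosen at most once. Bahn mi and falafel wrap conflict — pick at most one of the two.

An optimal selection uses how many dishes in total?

4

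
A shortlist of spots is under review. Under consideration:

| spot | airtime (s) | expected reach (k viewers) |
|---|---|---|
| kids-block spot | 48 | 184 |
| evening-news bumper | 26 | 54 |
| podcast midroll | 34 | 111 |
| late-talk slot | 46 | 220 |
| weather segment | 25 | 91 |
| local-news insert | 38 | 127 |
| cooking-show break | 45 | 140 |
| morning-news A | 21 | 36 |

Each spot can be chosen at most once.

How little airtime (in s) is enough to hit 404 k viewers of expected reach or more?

Minimise s subject to total expected reach ≥ 404.
Taking kids-block spot + late-talk slot gives 404 (≥ 404) for 94 s.
No combination under 94 s hits 404.

94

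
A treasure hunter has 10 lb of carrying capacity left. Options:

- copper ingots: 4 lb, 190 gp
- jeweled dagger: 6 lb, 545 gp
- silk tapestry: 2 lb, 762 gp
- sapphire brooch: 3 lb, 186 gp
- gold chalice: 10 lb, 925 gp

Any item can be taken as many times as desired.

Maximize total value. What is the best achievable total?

Density check — silk tapestry 381.00, gold chalice 92.50, jeweled dagger 90.83 are the best per lb.
Best packing: 5×silk tapestry — 10 lb, 3810 total.
That's the maximum — no swap from here does better than 3810.

3810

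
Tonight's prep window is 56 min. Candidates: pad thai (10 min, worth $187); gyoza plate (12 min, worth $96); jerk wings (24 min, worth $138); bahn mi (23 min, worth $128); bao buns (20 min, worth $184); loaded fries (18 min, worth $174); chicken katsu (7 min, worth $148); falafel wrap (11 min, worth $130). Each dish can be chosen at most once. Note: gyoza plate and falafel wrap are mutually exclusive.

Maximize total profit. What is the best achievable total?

Density check — chicken katsu 21.14, pad thai 18.70, falafel wrap 11.82, loaded fries 9.67 are the best per min.
Taking the top-ratio dishes first gives pad thai + loaded fries + chicken katsu + falafel wrap for 639 (46 min).
Dropping falafel wrap frees 11 min; slotting in bao buns (20 min) lifts the total to 693 at 55 min.
Runner-up pad thai + bao buns + chicken katsu + falafel wrap tops out at 649.

693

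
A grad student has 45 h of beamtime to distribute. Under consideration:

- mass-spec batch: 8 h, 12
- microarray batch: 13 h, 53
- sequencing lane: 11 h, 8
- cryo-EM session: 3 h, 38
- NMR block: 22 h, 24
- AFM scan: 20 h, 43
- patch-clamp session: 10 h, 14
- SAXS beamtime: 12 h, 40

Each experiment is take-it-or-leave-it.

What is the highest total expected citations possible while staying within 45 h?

The ratio heuristic lands on mass-spec batch + microarray batch + cryo-EM session + SAXS beamtime (143) but leaves 9 h idle.
Replace SAXS beamtime with AFM scan: the trade gains 3 net, giving 146 at 44 h.
The spare 1 h is too small for any remaining experiment, and no exchange beats 146.

146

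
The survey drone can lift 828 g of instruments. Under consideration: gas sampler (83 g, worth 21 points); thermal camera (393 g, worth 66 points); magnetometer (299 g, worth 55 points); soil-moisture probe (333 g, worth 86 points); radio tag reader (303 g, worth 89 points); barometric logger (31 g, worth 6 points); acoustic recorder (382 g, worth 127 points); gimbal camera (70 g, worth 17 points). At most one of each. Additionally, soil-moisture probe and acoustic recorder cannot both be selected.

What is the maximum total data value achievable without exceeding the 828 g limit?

243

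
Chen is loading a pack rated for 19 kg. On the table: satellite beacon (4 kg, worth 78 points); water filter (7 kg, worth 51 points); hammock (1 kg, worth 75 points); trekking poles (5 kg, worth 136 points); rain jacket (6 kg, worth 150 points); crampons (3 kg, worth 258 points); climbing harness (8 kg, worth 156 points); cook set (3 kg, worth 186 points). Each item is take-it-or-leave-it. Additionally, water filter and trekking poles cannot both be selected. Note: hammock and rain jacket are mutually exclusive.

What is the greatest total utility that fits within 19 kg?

753

Density check — crampons 86.00, hammock 75.00, cook set 62.00 are the best per kg.
Taking satellite beacon + hammock + crampons + climbing harness + cook set: 19 kg used, 753 in utility.
Runner-up trekking poles + crampons + climbing harness + cook set tops out at 736.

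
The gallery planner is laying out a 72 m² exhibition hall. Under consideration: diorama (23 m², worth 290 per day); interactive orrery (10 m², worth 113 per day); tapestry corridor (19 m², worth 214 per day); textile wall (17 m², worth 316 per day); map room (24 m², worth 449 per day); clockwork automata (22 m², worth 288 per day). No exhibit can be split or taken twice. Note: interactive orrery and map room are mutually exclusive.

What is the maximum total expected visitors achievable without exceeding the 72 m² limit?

The ratio heuristic lands on textile wall + map room + clockwork automata (1053) but leaves 9 m² idle.
The 22 m² tied up in clockwork automata is better spent on diorama — total rises to 1055 (64 m²).
The closest alternative, textile wall + map room + clockwork automata, reaches only 1053.

1055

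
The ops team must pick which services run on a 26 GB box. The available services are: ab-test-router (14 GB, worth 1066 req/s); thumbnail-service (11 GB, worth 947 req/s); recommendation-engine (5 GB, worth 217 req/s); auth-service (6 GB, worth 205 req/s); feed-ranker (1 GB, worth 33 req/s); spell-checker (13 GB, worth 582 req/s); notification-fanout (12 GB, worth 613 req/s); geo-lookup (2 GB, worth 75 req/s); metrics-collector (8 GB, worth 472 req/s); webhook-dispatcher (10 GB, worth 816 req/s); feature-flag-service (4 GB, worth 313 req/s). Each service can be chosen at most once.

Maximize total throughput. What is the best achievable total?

2109

The ratio ordering already packs tightly: thumbnail-service + feed-ranker + webhook-dispatcher + feature-flag-service, 26 GB, 2109.
Nothing else within 26 GB beats 2109.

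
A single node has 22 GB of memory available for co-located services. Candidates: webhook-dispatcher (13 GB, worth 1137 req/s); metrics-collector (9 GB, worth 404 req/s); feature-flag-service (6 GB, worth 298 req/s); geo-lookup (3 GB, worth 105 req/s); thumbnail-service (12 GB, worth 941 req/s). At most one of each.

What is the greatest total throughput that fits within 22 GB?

1541

Taking the top-ratio services first gives webhook-dispatcher + feature-flag-service + geo-lookup for 1540 (22 GB).
Dropping feature-flag-service and geo-lookup frees 9 GB; slotting in metrics-collector (9 GB) lifts the total to 1541 at 22 GB.
An exhaustive check of the 32 subsets confirms 1541.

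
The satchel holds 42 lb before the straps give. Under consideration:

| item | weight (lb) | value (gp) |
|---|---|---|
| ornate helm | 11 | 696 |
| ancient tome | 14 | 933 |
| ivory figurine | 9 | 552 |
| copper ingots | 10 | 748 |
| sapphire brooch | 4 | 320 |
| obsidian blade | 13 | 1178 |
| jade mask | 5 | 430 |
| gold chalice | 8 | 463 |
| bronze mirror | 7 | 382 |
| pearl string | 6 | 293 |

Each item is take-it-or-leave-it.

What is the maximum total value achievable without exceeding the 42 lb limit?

Density check — obsidian blade 90.62, jade mask 86.00, sapphire brooch 80.00, copper ingots 74.80 are the best per lb.
A density-first pass picks ivory figurine + copper ingots + sapphire brooch + obsidian blade + jade mask — 3228 at 41 lb.
The 13 lb tied up in ivory figurine and sapphire brooch is better spent on ancient tome — total rises to 3289 (42 lb).
Runner-up ivory figurine + copper ingots + sapphire brooch + obsidian blade + jade mask tops out at 3228.

3289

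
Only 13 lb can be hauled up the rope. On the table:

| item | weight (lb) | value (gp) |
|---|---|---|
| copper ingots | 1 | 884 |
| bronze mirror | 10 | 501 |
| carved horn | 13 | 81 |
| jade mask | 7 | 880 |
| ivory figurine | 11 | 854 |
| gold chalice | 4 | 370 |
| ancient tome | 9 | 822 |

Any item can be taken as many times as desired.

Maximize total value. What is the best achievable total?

11492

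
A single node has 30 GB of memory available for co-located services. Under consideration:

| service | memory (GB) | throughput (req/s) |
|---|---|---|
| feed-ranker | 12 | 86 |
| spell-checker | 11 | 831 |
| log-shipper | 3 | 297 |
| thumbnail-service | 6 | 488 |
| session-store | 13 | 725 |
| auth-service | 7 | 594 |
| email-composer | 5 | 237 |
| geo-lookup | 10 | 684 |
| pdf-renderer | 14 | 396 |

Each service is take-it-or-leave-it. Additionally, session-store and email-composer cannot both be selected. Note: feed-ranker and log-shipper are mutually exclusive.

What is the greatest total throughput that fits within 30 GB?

A density-first pass picks spell-checker + log-shipper + thumbnail-service + auth-service — 2210 at 27 GB.
Dropping auth-service frees 7 GB; slotting in geo-lookup (10 GB) lifts the total to 2300 at 30 GB.
Every other selection either busts 30 GB or breaks a pairing rule or fails to beat 2300.

2300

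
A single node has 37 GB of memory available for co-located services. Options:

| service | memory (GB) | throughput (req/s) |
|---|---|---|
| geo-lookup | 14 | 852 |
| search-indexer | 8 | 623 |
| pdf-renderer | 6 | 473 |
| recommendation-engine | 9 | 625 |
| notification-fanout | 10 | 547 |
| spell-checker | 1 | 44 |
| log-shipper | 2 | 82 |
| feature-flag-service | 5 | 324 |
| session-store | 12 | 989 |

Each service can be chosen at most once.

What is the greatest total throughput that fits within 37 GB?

2792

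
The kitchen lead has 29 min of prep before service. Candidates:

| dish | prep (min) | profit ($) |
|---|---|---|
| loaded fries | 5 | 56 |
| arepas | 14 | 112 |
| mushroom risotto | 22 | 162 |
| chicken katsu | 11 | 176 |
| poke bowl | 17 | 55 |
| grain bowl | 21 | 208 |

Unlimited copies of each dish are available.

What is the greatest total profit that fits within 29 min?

408

The ratio ordering already packs tightly: loaded fries + 2×chicken katsu, 27 min, 408.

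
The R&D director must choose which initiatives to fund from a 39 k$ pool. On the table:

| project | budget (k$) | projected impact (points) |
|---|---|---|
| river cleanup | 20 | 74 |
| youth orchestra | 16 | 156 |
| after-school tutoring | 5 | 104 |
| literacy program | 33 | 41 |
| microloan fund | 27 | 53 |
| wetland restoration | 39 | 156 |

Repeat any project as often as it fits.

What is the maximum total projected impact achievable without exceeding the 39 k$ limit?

Best packing: 7×after-school tutoring — 35 k$, 728 total.
No other feasible combination exceeds 728.

728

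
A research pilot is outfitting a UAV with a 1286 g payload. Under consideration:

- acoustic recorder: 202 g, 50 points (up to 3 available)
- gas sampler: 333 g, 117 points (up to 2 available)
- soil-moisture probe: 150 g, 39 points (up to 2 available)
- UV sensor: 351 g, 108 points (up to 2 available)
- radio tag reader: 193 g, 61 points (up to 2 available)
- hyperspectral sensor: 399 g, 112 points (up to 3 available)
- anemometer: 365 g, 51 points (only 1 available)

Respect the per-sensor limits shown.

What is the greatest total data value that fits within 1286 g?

407

Density check — gas sampler 0.35, radio tag reader 0.32, UV sensor 0.31 are the best per g.
Filling by ratio: 2×gas sampler + soil-moisture probe + 2×radio tag reader for 395, with 84 g left unused.
Replace soil-moisture probe and radio tag reader with hyperspectral sensor: the trade gains 12 net, giving 407 at 1258 g.
That's the maximum — no swap from here does better than 407.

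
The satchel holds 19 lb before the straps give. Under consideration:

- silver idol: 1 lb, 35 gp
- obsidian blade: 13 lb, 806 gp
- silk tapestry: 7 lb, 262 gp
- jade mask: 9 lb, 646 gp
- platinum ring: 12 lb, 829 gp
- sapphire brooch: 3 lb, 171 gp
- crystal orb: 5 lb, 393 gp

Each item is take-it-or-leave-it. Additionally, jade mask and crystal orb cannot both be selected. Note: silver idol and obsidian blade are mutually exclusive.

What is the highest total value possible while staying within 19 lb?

Best packing: silver idol + platinum ring + crystal orb — 18 lb, 1257 total.

1257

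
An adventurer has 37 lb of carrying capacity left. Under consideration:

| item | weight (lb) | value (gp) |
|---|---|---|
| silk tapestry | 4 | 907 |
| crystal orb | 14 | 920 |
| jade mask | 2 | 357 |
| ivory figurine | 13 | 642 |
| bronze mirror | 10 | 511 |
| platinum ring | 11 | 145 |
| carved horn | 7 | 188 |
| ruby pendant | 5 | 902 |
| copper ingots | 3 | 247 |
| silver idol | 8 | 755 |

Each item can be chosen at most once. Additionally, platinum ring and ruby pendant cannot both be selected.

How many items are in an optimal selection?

Optimal total is 4088.
For example silk tapestry + crystal orb + jade mask + ruby pendant + copper ingots + silver idol achieves it, using 36 lb.
Any selection reaching 4088 contains exactly 6 items.

6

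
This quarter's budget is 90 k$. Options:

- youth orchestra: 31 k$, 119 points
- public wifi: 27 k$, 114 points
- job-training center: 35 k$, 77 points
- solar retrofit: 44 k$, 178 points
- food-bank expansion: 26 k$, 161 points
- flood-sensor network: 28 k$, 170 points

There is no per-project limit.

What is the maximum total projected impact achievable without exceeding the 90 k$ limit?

510

A density-first pass picks 3×food-bank expansion — 483 at 78 k$.
Dropping 3×food-bank expansion frees 78 k$; slotting in 3×flood-sensor network (84 k$) lifts the total to 510 at 84 k$.
Every other selection either busts 90 k$ or fails to beat 510.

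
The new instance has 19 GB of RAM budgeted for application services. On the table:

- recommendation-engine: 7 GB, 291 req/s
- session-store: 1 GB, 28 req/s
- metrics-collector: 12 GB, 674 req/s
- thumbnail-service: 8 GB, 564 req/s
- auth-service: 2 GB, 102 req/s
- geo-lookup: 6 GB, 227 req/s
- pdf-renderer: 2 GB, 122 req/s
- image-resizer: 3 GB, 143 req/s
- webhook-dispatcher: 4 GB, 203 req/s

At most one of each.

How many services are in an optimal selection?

5

Optimal total is 1134.
thumbnail-service + auth-service + pdf-renderer + image-resizer + webhook-dispatcher hits 1134 at 19 GB.
Any selection reaching 1134 contains exactly 5 services.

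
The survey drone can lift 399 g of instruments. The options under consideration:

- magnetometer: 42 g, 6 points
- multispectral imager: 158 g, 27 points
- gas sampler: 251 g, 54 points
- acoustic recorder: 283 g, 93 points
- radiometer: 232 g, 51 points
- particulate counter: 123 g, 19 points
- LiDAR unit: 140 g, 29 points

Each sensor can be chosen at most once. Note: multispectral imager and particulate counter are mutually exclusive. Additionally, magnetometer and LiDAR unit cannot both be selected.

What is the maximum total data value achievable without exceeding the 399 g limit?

Best packing: magnetometer + acoustic recorder — 325 g, 99 total.

99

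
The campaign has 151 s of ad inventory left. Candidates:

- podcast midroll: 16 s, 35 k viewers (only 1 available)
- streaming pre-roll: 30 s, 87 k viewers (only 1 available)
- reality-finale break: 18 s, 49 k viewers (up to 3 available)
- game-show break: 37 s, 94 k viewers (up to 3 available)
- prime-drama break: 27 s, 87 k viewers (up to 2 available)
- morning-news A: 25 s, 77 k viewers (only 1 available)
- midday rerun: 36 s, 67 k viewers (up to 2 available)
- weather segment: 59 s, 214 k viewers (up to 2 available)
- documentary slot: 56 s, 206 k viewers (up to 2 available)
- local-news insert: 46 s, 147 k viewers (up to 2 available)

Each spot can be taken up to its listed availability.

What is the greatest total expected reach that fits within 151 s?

518

A density-first pass picks prime-drama break + 2×documentary slot — 499 at 139 s.
Dropping prime-drama break and documentary slot frees 83 s; slotting in 2×reality-finale break + weather segment (95 s) lifts the total to 518 at 151 s.
No other feasible combination exceeds 518.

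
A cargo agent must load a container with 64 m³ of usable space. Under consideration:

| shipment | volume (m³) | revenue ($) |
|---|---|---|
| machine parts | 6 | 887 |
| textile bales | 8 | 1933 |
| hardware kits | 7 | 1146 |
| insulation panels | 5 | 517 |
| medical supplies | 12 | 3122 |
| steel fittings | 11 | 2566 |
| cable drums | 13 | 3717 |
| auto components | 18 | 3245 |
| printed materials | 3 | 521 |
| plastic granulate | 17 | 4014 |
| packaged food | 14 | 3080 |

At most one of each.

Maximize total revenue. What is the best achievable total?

15873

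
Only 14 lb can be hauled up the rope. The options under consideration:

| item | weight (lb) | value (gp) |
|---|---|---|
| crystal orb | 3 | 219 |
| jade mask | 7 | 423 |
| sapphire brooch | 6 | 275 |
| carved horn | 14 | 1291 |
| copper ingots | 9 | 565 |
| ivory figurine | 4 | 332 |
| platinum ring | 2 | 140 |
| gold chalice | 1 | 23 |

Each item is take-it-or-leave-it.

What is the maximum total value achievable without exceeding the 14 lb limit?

The ratio ordering already packs tightly: carved horn, 14 lb, 1291.
Next best is crystal orb + jade mask + ivory figurine at 974 (14 lb) — short by 317.

1291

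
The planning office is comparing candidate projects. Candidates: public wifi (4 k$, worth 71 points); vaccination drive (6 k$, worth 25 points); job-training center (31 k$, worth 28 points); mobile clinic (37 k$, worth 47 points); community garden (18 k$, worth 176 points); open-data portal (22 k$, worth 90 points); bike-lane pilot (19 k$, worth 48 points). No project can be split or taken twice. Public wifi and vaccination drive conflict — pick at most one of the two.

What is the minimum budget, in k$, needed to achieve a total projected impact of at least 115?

18

Need the lightest bundle worth ≥ 115.
Taking community garden gives 176 (≥ 115) for 18 k$.
No combination under 18 k$ hits 115.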